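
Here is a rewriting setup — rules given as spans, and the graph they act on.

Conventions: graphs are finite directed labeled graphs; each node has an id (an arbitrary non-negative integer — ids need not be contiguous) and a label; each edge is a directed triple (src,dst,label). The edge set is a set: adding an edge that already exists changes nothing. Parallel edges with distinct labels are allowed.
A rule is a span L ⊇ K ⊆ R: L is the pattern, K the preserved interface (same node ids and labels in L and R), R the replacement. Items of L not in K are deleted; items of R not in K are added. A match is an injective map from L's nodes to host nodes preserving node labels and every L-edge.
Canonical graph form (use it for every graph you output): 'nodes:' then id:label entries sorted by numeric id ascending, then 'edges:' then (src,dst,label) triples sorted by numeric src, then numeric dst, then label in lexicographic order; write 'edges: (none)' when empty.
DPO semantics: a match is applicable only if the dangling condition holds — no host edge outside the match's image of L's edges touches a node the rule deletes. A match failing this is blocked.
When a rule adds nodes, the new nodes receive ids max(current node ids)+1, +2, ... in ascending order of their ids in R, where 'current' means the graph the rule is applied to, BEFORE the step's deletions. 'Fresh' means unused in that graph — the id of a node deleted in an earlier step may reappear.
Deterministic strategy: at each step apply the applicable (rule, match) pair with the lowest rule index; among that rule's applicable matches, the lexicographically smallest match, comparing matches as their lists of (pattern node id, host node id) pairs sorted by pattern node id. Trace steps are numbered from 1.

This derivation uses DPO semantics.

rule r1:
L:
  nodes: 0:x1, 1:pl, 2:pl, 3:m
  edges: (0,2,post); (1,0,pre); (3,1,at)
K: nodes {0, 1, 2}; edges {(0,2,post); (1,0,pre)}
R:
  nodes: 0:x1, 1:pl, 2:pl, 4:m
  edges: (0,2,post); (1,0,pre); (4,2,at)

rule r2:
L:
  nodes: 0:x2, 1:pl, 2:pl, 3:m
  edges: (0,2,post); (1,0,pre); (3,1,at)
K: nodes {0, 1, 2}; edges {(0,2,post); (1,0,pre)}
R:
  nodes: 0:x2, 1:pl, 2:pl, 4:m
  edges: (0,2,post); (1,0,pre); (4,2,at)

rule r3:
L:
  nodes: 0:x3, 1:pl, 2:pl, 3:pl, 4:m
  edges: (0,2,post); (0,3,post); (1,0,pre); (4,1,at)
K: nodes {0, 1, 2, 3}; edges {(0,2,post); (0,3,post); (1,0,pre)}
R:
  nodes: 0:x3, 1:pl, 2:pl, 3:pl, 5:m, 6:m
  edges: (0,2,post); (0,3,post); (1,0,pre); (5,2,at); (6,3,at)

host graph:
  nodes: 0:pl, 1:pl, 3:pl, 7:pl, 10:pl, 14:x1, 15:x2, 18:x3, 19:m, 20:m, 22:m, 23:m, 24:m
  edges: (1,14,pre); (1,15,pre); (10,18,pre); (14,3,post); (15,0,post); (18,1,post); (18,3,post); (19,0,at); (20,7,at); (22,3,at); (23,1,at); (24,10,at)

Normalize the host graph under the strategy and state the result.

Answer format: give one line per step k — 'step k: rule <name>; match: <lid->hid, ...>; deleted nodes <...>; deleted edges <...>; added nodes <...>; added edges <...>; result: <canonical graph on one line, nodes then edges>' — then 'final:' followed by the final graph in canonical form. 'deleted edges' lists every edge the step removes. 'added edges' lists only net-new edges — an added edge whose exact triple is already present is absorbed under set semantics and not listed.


step 1: rule r1; match: 0->14, 1->1, 2->3, 3->23; deleted nodes 23; deleted edges (23,1,at); added nodes 25; added edges (25,3,at); result: nodes: 0:pl, 1:pl, 3:pl, 7:pl, 10:pl, 14:x1, 15:x2, 18:x3, 19:m, 20:m, 22:m, 24:m, 25:m edges: (1,14,pre); (1,15,pre); (10,18,pre); (14,3,post); (15,0,post); (18,1,post); (18,3,post); (19,0,at); (20,7,at); (22,3,at); (24,10,at); (25,3,at)
step 2: rule r3; match: 0->18, 1->10, 2->1, 3->3, 4->24; deleted nodes 24; deleted edges (24,10,at); added nodes 26, 27; added edges (26,1,at); (27,3,at); result: nodes: 0:pl, 1:pl, 3:pl, 7:pl, 10:pl, 14:x1, 15:x2, 18:x3, 19:m, 20:m, 22:m, 25:m, 26:m, 27:m edges: (1,14,pre); (1,15,pre); (10,18,pre); (14,3,post); (15,0,post); (18,1,post); (18,3,post); (19,0,at); (20,7,at); (22,3,at); (25,3,at); (26,1,at); (27,3,at)
step 3: rule r1; match: 0->14, 1->1, 2->3, 3->26; deleted nodes 26; deleted edges (26,1,at); added nodes 28; added edges (28,3,at); result: nodes: 0:pl, 1:pl, 3:pl, 7:pl, 10:pl, 14:x1, 15:x2, 18:x3, 19:m, 20:m, 22:m, 25:m, 27:m, 28:m edges: (1,14,pre); (1,15,pre); (10,18,pre); (14,3,post); (15,0,post); (18,1,post); (18,3,post); (19,0,at); (20,7,at); (22,3,at); (25,3,at); (27,3,at); (28,3,at)
final:
nodes: 0:pl, 1:pl, 3:pl, 7:pl, 10:pl, 14:x1, 15:x2, 18:x3, 19:m, 20:m, 22:m, 25:m, 27:m, 28:m
edges: (1,14,pre); (1,15,pre); (10,18,pre); (14,3,post); (15,0,post); (18,1,post); (18,3,post); (19,0,at); (20,7,at); (22,3,at); (25,3,at); (27,3,at); (28,3,at)


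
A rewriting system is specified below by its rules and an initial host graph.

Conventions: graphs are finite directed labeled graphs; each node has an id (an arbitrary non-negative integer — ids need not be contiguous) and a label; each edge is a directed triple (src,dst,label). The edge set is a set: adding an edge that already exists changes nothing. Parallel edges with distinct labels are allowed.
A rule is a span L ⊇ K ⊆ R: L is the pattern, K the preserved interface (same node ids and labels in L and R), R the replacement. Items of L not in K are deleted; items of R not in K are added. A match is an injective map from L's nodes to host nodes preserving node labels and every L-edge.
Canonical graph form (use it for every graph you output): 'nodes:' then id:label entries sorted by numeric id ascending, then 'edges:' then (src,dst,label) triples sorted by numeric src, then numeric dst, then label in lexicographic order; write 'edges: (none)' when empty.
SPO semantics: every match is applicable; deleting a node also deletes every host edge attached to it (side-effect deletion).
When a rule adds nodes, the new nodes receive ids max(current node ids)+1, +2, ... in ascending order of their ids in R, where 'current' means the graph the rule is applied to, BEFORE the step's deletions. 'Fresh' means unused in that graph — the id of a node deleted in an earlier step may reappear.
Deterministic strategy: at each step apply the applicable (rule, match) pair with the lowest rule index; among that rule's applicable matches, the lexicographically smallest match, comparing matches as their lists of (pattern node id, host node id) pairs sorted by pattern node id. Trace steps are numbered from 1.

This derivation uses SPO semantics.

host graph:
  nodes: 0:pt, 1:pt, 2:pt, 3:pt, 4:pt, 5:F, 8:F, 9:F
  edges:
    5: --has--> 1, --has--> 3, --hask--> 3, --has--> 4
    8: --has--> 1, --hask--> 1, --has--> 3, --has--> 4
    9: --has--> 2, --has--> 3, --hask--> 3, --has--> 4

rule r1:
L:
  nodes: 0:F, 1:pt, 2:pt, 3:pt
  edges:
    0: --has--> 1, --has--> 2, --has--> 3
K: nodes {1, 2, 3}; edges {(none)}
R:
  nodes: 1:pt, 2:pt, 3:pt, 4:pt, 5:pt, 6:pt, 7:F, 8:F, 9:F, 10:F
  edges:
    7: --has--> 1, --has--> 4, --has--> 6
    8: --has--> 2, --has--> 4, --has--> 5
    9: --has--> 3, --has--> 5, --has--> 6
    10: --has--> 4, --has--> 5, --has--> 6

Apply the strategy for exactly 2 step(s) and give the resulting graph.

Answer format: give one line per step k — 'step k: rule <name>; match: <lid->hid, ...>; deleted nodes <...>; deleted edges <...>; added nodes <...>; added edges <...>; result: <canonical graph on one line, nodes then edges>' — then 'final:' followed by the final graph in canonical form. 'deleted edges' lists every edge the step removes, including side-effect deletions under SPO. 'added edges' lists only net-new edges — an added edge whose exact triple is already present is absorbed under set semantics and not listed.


step 1: rule r1; match: 0->5, 1->1, 2->3, 3->4; deleted nodes 5; deleted edges (5,1,has); (5,3,has); (5,3,hask); (5,4,has); added nodes 10, 11, 12, 13, 14, 15, 16; added edges (13,1,has); (13,10,has); (13,12,has); (14,3,has); (14,10,has); (14,11,has); (15,4,has); (15,11,has); (15,12,has); (16,10,has); (16,11,has); (16,12,has); result: nodes: 0:pt, 1:pt, 2:pt, 3:pt, 4:pt, 8:F, 9:F, 10:pt, 11:pt, 12:pt, 13:F, 14:F, 15:F, 16:F edges: (8,1,has); (8,1,hask); (8,3,has); (8,4,has); (9,2,has); (9,3,has); (9,3,hask); (9,4,has); (13,1,has); (13,10,has); (13,12,has); (14,3,has); (14,10,has); (14,11,has); (15,4,has); (15,11,has); (15,12,has); (16,10,has); (16,11,has); (16,12,has)
step 2: rule r1; match: 0->8, 1->1, 2->3, 3->4; deleted nodes 8; deleted edges (8,1,has); (8,1,hask); (8,3,has); (8,4,has); added nodes 17, 18, 19, 20, 21, 22, 23; added edges (20,1,has); (20,17,has); (20,19,has); (21,3,has); (21,17,has); (21,18,has); (22,4,has); (22,18,has); (22,19,has); (23,17,has); (23,18,has); (23,19,has); result: nodes: 0:pt, 1:pt, 2:pt, 3:pt, 4:pt, 9:F, 10:pt, 11:pt, 12:pt, 13:F, 14:F, 15:F, 16:F, 17:pt, 18:pt, 19:pt, 20:F, 21:F, 22:F, 23:F edges: (9,2,has); (9,3,has); (9,3,hask); (9,4,has); (13,1,has); (13,10,has); (13,12,has); (14,3,has); (14,10,has); (14,11,has); (15,4,has); (15,11,has); (15,12,has); (16,10,has); (16,11,has); (16,12,has); (20,1,has); (20,17,has); (20,19,has); (21,3,has); (21,17,has); (21,18,has); (22,4,has); (22,18,has); (22,19,has); (23,17,has); (23,18,has); (23,19,has)
final:
nodes: 0:pt, 1:pt, 2:pt, 3:pt, 4:pt, 9:F, 10:pt, 11:pt, 12:pt, 13:F, 14:F, 15:F, 16:F, 17:pt, 18:pt, 19:pt, 20:F, 21:F, 22:F, 23:F
edges: (9,2,has); (9,3,has); (9,3,hask); (9,4,has); (13,1,has); (13,10,has); (13,12,has); (14,3,has); (14,10,has); (14,11,has); (15,4,has); (15,11,has); (15,12,has); (16,10,has); (16,11,has); (16,12,has); (20,1,has); (20,17,has); (20,19,has); (21,3,has); (21,17,has); (21,18,has); (22,4,has); (22,18,has); (22,19,has); (23,17,has); (23,18,has); (23,19,has)


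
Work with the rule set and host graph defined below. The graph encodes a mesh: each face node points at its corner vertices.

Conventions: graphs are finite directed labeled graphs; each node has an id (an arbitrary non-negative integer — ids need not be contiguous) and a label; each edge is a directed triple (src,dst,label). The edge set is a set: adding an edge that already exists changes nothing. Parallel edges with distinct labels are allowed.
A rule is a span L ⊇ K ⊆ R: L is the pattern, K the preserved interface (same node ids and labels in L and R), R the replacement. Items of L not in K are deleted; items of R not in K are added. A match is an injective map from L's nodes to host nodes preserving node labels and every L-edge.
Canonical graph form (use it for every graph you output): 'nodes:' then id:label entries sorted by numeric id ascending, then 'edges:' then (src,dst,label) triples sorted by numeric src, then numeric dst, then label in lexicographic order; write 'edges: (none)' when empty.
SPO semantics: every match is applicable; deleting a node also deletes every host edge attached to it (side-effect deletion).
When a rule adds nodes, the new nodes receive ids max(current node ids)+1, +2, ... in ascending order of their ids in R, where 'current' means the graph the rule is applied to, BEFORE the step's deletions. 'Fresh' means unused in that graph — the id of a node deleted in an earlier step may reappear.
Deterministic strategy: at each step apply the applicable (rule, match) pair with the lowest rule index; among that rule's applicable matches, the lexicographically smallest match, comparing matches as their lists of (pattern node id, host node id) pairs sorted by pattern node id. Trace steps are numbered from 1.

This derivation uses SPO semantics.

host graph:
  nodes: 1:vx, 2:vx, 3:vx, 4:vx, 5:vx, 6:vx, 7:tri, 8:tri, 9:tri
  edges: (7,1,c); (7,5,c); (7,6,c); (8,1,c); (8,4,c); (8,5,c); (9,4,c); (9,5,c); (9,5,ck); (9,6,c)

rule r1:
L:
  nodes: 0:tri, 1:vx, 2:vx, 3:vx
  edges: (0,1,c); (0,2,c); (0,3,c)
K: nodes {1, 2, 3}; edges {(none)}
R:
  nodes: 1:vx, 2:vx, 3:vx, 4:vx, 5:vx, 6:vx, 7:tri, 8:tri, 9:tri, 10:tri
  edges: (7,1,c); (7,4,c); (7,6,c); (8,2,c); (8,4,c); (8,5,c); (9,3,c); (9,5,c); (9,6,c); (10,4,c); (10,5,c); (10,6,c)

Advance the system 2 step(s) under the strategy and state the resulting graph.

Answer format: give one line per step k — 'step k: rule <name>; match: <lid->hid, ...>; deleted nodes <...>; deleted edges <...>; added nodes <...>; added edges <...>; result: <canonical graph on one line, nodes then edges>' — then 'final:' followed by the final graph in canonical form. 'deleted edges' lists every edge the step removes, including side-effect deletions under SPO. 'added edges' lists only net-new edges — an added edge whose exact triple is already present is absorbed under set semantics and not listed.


step 1: rule r1; match: 0->7, 1->1, 2->5, 3->6; deleted nodes 7; deleted edges (7,1,c); (7,5,c); (7,6,c); added nodes 10, 11, 12, 13, 14, 15, 16; added edges (13,1,c); (13,10,c); (13,12,c); (14,5,c); (14,10,c); (14,11,c); (15,6,c); (15,11,c); (15,12,c); (16,10,c); (16,11,c); (16,12,c); result: nodes: 1:vx, 2:vx, 3:vx, 4:vx, 5:vx, 6:vx, 8:tri, 9:tri, 10:vx, 11:vx, 12:vx, 13:tri, 14:tri, 15:tri, 16:tri edges: (8,1,c); (8,4,c); (8,5,c); (9,4,c); (9,5,c); (9,5,ck); (9,6,c); (13,1,c); (13,10,c); (13,12,c); (14,5,c); (14,10,c); (14,11,c); (15,6,c); (15,11,c); (15,12,c); (16,10,c); (16,11,c); (16,12,c)
step 2: rule r1; match: 0->8, 1->1, 2->4, 3->5; deleted nodes 8; deleted edges (8,1,c); (8,4,c); (8,5,c); added nodes 17, 18, 19, 20, 21, 22, 23; added edges (20,1,c); (20,17,c); (20,19,c); (21,4,c); (21,17,c); (21,18,c); (22,5,c); (22,18,c); (22,19,c); (23,17,c); (23,18,c); (23,19,c); result: nodes: 1:vx, 2:vx, 3:vx, 4:vx, 5:vx, 6:vx, 9:tri, 10:vx, 11:vx, 12:vx, 13:tri, 14:tri, 15:tri, 16:tri, 17:vx, 18:vx, 19:vx, 20:tri, 21:tri, 22:tri, 23:tri edges: (9,4,c); (9,5,c); (9,5,ck); (9,6,c); (13,1,c); (13,10,c); (13,12,c); (14,5,c); (14,10,c); (14,11,c); (15,6,c); (15,11,c); (15,12,c); (16,10,c); (16,11,c); (16,12,c); (20,1,c); (20,17,c); (20,19,c); (21,4,c); (21,17,c); (21,18,c); (22,5,c); (22,18,c); (22,19,c); (23,17,c); (23,18,c); (23,19,c)
final:
nodes: 1:vx, 2:vx, 3:vx, 4:vx, 5:vx, 6:vx, 9:tri, 10:vx, 11:vx, 12:vx, 13:tri, 14:tri, 15:tri, 16:tri, 17:vx, 18:vx, 19:vx, 20:tri, 21:tri, 22:tri, 23:tri
edges: (9,4,c); (9,5,c); (9,5,ck); (9,6,c); (13,1,c); (13,10,c); (13,12,c); (14,5,c); (14,10,c); (14,11,c); (15,6,c); (15,11,c); (15,12,c); (16,10,c); (16,11,c); (16,12,c); (20,1,c); (20,17,c); (20,19,c); (21,4,c); (21,17,c); (21,18,c); (22,5,c); (22,18,c); (22,19,c); (23,17,c); (23,18,c); (23,19,c)


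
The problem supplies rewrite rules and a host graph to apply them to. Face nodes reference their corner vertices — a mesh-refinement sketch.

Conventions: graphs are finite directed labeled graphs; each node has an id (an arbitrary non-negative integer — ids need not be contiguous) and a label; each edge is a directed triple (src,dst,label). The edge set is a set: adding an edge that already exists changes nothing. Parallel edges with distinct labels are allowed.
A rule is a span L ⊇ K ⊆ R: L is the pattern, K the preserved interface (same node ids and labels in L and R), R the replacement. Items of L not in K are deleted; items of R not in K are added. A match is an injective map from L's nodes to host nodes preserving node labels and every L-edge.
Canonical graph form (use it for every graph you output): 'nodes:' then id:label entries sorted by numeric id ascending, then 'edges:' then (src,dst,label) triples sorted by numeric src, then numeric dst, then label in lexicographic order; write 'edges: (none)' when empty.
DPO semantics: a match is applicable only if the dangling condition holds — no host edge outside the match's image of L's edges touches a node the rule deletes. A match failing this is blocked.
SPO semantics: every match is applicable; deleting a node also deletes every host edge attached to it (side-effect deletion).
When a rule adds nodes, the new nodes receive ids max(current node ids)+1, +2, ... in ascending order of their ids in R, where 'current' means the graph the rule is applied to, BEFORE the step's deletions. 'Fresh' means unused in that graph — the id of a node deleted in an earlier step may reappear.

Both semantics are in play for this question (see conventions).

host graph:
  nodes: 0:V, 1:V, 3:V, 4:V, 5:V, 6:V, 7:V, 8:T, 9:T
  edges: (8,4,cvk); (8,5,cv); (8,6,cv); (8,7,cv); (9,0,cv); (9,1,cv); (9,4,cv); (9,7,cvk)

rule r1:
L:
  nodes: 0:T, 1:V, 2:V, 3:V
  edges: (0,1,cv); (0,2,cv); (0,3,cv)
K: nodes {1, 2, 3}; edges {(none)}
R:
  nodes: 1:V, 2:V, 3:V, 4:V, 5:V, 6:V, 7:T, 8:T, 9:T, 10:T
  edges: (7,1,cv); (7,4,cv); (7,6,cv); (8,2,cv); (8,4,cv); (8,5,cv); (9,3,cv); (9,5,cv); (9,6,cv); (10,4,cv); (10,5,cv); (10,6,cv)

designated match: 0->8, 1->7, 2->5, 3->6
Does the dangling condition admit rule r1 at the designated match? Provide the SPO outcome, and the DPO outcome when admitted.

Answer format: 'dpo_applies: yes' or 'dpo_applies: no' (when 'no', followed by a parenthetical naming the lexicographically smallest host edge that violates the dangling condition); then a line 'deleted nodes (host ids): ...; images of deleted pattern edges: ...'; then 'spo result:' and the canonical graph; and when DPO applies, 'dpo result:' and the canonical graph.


dpo_applies: no
(the rule deletes node 8, which keeps host edge (8,4,cvk) outside the match image — the dangling condition fails, DPO blocks; SPO proceeds and side-deletes such edges)
deleted nodes (host ids): 8; images of deleted pattern edges: (8,5,cv); (8,6,cv); (8,7,cv)
spo result:
nodes: 0:V, 1:V, 3:V, 4:V, 5:V, 6:V, 7:V, 9:T, 10:V, 11:V, 12:V, 13:T, 14:T, 15:T, 16:T
edges: (9,0,cv); (9,1,cv); (9,4,cv); (9,7,cvk); (13,7,cv); (13,10,cv); (13,12,cv); (14,5,cv); (14,10,cv); (14,11,cv); (15,6,cv); (15,11,cv); (15,12,cv); (16,10,cv); (16,11,cv); (16,12,cv)


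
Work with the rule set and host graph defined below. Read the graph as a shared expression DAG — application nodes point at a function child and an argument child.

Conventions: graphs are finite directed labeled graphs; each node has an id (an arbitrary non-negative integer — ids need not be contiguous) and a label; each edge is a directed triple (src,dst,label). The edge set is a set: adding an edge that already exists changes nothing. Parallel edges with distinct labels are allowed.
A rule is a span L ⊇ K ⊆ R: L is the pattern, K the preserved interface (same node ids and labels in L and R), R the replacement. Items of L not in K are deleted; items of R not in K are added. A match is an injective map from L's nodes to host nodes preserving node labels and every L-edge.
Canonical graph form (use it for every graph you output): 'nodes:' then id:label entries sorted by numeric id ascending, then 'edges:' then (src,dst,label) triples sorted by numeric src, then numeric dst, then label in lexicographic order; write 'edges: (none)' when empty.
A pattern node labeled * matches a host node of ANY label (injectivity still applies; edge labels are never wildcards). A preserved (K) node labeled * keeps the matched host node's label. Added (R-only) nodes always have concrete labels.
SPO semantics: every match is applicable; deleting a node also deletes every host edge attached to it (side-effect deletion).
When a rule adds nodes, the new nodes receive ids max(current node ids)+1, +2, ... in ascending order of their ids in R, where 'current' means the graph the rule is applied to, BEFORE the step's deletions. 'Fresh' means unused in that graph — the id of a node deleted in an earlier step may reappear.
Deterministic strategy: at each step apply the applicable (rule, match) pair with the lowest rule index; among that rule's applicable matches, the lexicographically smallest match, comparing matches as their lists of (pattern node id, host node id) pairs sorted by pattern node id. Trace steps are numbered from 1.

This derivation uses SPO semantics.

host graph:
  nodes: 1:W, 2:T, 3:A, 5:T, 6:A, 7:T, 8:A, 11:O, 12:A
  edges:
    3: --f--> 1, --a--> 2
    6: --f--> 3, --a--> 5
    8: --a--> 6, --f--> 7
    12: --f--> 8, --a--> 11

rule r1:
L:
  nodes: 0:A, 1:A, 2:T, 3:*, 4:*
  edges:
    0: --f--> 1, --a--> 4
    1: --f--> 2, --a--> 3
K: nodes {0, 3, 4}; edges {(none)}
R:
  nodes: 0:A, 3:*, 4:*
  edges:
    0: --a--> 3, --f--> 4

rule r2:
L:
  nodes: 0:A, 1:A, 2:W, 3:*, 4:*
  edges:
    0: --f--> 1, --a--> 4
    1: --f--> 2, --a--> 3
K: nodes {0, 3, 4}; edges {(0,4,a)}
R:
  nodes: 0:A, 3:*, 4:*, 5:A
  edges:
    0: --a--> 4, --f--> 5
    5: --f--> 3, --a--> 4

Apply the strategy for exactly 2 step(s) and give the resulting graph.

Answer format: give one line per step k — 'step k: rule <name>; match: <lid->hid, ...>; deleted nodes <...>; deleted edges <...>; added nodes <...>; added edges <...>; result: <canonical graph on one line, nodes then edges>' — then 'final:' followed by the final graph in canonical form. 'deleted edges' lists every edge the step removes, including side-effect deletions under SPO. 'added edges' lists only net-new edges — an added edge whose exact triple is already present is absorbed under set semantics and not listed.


step 1: rule r1; match: 0->12, 1->8, 2->7, 3->6, 4->11; deleted nodes 7, 8; deleted edges (8,6,a); (8,7,f); (12,8,f); (12,11,a); added nodes (none); added edges (12,6,a); (12,11,f); result: nodes: 1:W, 2:T, 3:A, 5:T, 6:A, 11:O, 12:A edges: (3,1,f); (3,2,a); (6,3,f); (6,5,a); (12,6,a); (12,11,f)
step 2: rule r2; match: 0->6, 1->3, 2->1, 3->2, 4->5; deleted nodes 1, 3; deleted edges (3,1,f); (3,2,a); (6,3,f); added nodes 13; added edges (6,13,f); (13,2,f); (13,5,a); result: nodes: 2:T, 5:T, 6:A, 11:O, 12:A, 13:A edges: (6,5,a); (6,13,f); (12,6,a); (12,11,f); (13,2,f); (13,5,a)
final:
nodes: 2:T, 5:T, 6:A, 11:O, 12:A, 13:A
edges: (6,5,a); (6,13,f); (12,6,a); (12,11,f); (13,2,f); (13,5,a)


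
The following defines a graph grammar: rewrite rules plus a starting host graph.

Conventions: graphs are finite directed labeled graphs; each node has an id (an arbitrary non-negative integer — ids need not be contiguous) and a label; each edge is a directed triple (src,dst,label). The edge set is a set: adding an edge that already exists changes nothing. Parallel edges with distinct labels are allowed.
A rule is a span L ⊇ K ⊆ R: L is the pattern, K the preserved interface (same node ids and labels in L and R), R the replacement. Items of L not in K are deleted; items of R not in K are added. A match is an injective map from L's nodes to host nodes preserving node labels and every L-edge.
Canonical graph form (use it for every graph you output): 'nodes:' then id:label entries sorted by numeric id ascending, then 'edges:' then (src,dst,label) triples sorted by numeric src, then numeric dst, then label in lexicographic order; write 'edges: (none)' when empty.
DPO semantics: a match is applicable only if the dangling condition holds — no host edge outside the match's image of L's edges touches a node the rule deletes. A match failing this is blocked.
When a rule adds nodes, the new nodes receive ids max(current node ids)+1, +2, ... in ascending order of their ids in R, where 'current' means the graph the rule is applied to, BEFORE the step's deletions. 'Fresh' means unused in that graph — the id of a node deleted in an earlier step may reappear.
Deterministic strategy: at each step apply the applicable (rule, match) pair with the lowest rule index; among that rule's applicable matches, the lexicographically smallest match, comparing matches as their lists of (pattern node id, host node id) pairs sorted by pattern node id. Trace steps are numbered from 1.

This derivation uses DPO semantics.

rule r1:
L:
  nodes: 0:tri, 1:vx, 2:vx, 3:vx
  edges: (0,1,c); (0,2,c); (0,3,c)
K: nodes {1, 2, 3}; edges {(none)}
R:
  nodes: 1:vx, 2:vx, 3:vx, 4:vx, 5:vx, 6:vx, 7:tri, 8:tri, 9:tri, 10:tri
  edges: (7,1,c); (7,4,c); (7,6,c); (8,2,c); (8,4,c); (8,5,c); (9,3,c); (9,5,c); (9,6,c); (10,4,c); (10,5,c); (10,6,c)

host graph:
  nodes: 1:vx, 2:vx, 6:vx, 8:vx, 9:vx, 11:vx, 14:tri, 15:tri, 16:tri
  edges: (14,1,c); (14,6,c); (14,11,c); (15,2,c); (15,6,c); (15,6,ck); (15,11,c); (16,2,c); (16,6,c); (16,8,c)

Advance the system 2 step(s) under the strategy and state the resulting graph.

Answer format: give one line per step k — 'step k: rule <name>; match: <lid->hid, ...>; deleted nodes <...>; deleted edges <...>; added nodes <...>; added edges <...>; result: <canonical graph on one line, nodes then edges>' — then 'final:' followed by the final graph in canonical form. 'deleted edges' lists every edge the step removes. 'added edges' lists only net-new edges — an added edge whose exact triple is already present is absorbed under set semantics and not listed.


step 1: rule r1; match: 0->14, 1->1, 2->6, 3->11; deleted nodes 14; deleted edges (14,1,c); (14,6,c); (14,11,c); added nodes 17, 18, 19, 20, 21, 22, 23; added edges (20,1,c); (20,17,c); (20,19,c); (21,6,c); (21,17,c); (21,18,c); (22,11,c); (22,18,c); (22,19,c); (23,17,c); (23,18,c); (23,19,c); result: nodes: 1:vx, 2:vx, 6:vx, 8:vx, 9:vx, 11:vx, 15:tri, 16:tri, 17:vx, 18:vx, 19:vx, 20:tri, 21:tri, 22:tri, 23:tri edges: (15,2,c); (15,6,c); (15,6,ck); (15,11,c); (16,2,c); (16,6,c); (16,8,c); (20,1,c); (20,17,c); (20,19,c); (21,6,c); (21,17,c); (21,18,c); (22,11,c); (22,18,c); (22,19,c); (23,17,c); (23,18,c); (23,19,c)
step 2: rule r1; match: 0->16, 1->2, 2->6, 3->8; deleted nodes 16; deleted edges (16,2,c); (16,6,c); (16,8,c); added nodes 24, 25, 26, 27, 28, 29, 30; added edges (27,2,c); (27,24,c); (27,26,c); (28,6,c); (28,24,c); (28,25,c); (29,8,c); (29,25,c); (29,26,c); (30,24,c); (30,25,c); (30,26,c); result: nodes: 1:vx, 2:vx, 6:vx, 8:vx, 9:vx, 11:vx, 15:tri, 17:vx, 18:vx, 19:vx, 20:tri, 21:tri, 22:tri, 23:tri, 24:vx, 25:vx, 26:vx, 27:tri, 28:tri, 29:tri, 30:tri edges: (15,2,c); (15,6,c); (15,6,ck); (15,11,c); (20,1,c); (20,17,c); (20,19,c); (21,6,c); (21,17,c); (21,18,c); (22,11,c); (22,18,c); (22,19,c); (23,17,c); (23,18,c); (23,19,c); (27,2,c); (27,24,c); (27,26,c); (28,6,c); (28,24,c); (28,25,c); (29,8,c); (29,25,c); (29,26,c); (30,24,c); (30,25,c); (30,26,c)
final:
nodes: 1:vx, 2:vx, 6:vx, 8:vx, 9:vx, 11:vx, 15:tri, 17:vx, 18:vx, 19:vx, 20:tri, 21:tri, 22:tri, 23:tri, 24:vx, 25:vx, 26:vx, 27:tri, 28:tri, 29:tri, 30:tri
edges: (15,2,c); (15,6,c); (15,6,ck); (15,11,c); (20,1,c); (20,17,c); (20,19,c); (21,6,c); (21,17,c); (21,18,c); (22,11,c); (22,18,c); (22,19,c); (23,17,c); (23,18,c); (23,19,c); (27,2,c); (27,24,c); (27,26,c); (28,6,c); (28,24,c); (28,25,c); (29,8,c); (29,25,c); (29,26,c); (30,24,c); (30,25,c); (30,26,c)


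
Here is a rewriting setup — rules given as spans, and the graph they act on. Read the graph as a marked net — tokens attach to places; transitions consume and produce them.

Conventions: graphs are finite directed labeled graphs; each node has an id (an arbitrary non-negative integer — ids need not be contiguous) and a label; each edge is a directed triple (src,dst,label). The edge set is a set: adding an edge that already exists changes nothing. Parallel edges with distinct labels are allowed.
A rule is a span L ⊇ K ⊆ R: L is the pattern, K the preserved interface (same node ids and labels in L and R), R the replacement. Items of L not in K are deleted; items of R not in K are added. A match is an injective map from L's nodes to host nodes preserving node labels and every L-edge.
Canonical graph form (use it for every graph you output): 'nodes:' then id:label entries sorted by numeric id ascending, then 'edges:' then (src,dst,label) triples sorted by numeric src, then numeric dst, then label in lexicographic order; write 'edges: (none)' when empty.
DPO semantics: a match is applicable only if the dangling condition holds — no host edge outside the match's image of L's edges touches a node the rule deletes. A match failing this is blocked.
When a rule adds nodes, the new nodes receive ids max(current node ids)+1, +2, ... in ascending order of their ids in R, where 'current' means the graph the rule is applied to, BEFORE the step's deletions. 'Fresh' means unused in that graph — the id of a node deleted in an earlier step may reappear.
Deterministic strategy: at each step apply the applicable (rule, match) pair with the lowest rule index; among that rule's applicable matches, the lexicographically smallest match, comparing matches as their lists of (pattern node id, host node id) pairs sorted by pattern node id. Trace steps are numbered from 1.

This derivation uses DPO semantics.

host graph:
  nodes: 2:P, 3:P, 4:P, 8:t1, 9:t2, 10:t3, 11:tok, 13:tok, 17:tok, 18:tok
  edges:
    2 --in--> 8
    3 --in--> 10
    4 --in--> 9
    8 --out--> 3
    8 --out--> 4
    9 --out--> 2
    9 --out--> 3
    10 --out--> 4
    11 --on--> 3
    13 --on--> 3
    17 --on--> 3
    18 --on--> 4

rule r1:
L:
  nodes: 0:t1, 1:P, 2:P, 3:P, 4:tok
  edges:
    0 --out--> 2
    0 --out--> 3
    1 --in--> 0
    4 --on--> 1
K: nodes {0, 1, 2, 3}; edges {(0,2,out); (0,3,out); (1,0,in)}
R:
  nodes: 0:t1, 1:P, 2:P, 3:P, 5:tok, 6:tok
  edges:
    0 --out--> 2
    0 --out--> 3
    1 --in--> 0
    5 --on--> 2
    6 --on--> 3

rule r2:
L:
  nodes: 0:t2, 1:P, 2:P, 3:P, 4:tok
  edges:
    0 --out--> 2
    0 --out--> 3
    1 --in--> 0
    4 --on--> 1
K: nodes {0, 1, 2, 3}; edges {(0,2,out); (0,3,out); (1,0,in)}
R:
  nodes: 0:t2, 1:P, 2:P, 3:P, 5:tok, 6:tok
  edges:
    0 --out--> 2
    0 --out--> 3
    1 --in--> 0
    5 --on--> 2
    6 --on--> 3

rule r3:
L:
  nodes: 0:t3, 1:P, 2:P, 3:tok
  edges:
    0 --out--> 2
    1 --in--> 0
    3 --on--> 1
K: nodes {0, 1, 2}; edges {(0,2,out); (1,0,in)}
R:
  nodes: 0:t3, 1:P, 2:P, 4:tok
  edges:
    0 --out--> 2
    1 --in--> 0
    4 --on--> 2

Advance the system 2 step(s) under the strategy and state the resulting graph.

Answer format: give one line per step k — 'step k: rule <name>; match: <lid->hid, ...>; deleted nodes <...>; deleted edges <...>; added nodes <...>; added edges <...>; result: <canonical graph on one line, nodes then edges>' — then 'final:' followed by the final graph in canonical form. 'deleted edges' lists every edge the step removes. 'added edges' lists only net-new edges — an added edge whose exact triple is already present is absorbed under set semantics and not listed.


step 1: rule r2; match: 0->9, 1->4, 2->2, 3->3, 4->18; deleted nodes 18; deleted edges (18,4,on); added nodes 19, 20; added edges (19,2,on); (20,3,on); result: nodes: 2:P, 3:P, 4:P, 8:t1, 9:t2, 10:t3, 11:tok, 13:tok, 17:tok, 19:tok, 20:tok edges: (2,8,in); (3,10,in); (4,9,in); (8,3,out); (8,4,out); (9,2,out); (9,3,out); (10,4,out); (11,3,on); (13,3,on); (17,3,on); (19,2,on); (20,3,on)
step 2: rule r1; match: 0->8, 1->2, 2->3, 3->4, 4->19; deleted nodes 19; deleted edges (19,2,on); added nodes 21, 22; added edges (21,3,on); (22,4,on); result: nodes: 2:P, 3:P, 4:P, 8:t1, 9:t2, 10:t3, 11:tok, 13:tok, 17:tok, 20:tok, 21:tok, 22:tok edges: (2,8,in); (3,10,in); (4,9,in); (8,3,out); (8,4,out); (9,2,out); (9,3,out); (10,4,out); (11,3,on); (13,3,on); (17,3,on); (20,3,on); (21,3,on); (22,4,on)
final:
nodes: 2:P, 3:P, 4:P, 8:t1, 9:t2, 10:t3, 11:tok, 13:tok, 17:tok, 20:tok, 21:tok, 22:tok
edges: (2,8,in); (3,10,in); (4,9,in); (8,3,out); (8,4,out); (9,2,out); (9,3,out); (10,4,out); (11,3,on); (13,3,on); (17,3,on); (20,3,on); (21,3,on); (22,4,on)


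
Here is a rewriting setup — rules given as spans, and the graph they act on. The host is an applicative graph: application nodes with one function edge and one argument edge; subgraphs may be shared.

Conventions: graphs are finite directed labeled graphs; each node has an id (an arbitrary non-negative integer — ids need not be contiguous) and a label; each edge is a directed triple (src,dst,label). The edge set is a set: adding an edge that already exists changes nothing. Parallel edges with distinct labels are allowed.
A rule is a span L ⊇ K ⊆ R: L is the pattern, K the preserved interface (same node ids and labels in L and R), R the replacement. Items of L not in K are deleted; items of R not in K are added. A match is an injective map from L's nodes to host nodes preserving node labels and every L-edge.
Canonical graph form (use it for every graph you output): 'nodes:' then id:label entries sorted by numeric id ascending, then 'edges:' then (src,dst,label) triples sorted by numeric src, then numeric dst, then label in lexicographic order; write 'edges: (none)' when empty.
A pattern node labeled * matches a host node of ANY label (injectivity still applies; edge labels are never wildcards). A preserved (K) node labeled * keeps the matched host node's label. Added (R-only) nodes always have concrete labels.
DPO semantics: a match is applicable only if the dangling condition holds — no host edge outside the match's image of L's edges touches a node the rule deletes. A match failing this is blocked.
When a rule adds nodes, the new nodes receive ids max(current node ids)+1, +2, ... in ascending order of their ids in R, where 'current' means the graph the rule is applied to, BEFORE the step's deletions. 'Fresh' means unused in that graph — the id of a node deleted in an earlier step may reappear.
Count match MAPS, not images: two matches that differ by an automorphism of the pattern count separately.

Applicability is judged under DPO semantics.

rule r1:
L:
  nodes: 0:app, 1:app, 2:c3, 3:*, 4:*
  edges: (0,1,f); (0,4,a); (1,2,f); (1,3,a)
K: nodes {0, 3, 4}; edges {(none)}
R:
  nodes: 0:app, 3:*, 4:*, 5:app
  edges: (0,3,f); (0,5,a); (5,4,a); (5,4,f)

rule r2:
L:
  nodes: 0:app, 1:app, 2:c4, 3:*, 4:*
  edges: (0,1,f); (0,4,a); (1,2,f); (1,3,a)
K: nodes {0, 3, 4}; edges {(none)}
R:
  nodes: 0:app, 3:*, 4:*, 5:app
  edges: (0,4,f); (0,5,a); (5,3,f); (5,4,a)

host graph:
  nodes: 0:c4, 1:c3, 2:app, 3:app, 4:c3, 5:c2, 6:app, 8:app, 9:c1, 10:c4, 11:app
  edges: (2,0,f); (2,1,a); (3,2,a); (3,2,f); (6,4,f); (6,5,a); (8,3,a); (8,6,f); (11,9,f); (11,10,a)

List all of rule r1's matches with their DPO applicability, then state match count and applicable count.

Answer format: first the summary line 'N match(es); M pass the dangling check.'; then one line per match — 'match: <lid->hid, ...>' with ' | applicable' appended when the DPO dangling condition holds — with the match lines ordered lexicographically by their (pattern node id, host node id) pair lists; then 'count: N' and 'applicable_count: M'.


1 match(es); 1 pass the dangling check.
match: 0->8, 1->6, 2->4, 3->5, 4->3 | applicable
count: 1
applicable_count: 1


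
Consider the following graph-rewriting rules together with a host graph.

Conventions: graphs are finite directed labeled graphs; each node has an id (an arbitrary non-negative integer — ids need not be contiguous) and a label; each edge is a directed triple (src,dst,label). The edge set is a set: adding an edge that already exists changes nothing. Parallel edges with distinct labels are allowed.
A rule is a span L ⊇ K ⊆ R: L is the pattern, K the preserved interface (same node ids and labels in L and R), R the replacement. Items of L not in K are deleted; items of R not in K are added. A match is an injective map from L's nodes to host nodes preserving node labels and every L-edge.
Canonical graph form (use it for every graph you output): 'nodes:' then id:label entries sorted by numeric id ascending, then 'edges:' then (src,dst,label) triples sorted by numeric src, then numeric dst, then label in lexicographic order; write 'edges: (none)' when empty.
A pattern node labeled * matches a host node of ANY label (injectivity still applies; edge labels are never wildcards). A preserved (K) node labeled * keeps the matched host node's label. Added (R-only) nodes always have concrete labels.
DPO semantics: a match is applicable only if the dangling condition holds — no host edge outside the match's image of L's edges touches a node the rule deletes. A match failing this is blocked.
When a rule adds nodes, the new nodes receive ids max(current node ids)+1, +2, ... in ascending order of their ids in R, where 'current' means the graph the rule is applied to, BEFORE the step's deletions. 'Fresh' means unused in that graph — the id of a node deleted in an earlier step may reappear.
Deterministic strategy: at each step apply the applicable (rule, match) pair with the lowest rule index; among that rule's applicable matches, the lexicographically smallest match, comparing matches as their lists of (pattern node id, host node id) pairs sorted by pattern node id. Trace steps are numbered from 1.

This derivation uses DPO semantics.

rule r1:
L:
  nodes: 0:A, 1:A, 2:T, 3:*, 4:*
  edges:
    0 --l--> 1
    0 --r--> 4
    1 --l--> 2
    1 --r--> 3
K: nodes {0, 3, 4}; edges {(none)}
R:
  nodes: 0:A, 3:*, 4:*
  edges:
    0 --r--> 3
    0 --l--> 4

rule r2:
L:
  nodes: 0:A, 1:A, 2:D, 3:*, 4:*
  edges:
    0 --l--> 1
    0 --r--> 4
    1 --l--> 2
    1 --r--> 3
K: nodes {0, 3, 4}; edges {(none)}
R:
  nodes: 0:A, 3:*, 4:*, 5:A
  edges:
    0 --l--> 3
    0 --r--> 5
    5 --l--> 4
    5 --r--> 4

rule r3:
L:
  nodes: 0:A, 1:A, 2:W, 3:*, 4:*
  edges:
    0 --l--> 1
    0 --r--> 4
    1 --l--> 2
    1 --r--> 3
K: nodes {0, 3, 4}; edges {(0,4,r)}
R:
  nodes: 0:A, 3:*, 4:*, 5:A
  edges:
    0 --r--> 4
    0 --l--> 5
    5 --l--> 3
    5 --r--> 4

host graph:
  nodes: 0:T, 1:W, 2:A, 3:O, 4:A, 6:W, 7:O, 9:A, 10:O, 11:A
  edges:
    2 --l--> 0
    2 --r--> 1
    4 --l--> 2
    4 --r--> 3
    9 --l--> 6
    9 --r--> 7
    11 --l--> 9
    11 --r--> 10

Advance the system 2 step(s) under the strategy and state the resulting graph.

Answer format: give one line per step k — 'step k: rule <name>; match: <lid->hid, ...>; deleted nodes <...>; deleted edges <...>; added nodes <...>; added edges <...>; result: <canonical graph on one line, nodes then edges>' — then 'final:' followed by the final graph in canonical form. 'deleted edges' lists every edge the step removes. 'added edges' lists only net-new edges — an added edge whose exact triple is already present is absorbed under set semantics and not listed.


step 1: rule r1; match: 0->4, 1->2, 2->0, 3->1, 4->3; deleted nodes 0, 2; deleted edges (2,0,l); (2,1,r); (4,2,l); (4,3,r); added nodes (none); added edges (4,1,r); (4,3,l); result: nodes: 1:W, 3:O, 4:A, 6:W, 7:O, 9:A, 10:O, 11:A edges: (4,1,r); (4,3,l); (9,6,l); (9,7,r); (11,9,l); (11,10,r)
step 2: rule r3; match: 0->11, 1->9, 2->6, 3->7, 4->10; deleted nodes 6, 9; deleted edges (9,6,l); (9,7,r); (11,9,l); added nodes 12; added edges (11,12,l); (12,7,l); (12,10,r); result: nodes: 1:W, 3:O, 4:A, 7:O, 10:O, 11:A, 12:A edges: (4,1,r); (4,3,l); (11,10,r); (11,12,l); (12,7,l); (12,10,r)
final:
nodes: 1:W, 3:O, 4:A, 7:O, 10:O, 11:A, 12:A
edges: (4,1,r); (4,3,l); (11,10,r); (11,12,l); (12,7,l); (12,10,r)


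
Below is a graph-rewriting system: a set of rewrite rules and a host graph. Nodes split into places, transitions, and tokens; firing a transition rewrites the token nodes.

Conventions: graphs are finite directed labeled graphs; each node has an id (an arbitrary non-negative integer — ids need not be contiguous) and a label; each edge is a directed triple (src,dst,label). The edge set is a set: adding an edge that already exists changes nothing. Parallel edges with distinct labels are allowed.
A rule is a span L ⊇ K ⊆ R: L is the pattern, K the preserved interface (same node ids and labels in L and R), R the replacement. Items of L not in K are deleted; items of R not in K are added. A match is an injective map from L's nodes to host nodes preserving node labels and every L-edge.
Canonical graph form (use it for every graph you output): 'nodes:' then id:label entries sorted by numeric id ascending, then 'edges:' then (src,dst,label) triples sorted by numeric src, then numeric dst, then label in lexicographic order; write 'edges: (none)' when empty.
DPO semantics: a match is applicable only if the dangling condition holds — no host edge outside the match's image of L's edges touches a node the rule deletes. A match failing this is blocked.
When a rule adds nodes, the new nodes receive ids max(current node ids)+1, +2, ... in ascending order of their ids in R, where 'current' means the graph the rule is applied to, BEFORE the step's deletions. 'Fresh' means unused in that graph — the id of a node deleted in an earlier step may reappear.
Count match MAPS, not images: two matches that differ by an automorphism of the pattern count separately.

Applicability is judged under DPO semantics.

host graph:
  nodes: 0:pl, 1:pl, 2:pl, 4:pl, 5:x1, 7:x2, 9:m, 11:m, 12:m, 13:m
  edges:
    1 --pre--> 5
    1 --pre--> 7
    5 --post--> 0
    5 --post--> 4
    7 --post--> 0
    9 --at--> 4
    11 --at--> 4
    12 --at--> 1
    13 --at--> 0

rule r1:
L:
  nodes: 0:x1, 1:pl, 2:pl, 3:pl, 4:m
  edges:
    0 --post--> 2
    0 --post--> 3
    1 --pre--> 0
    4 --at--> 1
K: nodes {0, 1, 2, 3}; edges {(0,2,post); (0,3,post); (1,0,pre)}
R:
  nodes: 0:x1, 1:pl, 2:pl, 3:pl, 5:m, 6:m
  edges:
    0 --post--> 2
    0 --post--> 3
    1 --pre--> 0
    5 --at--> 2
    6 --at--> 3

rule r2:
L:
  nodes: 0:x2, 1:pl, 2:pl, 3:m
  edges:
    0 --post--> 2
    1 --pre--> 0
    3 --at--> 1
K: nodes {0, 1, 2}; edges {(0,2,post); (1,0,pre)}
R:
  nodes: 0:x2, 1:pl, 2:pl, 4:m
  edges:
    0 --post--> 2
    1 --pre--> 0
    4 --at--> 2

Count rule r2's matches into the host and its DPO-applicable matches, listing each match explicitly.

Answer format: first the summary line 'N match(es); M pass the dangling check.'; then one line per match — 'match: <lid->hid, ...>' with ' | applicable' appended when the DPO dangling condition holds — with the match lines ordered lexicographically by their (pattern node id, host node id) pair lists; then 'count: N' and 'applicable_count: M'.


1 match(es); 1 pass the dangling check.
match: 0->7, 1->1, 2->0, 3->12 | applicable
count: 1
applicable_count: 1
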